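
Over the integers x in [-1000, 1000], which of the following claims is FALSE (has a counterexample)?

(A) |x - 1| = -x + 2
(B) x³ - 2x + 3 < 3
(A) x = 0: LHS = |0 - 1| = |-1| = 1, RHS = -0 + 2 = 2; 1 = 2 — FAILS
(B) x = 0: LHS = 0³ - 2·0 + 3 = 3; 3 < 3 — FAILS

Answer: Both A and B are false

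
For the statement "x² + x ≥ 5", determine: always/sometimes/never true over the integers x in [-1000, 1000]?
Holds at x = 2: LHS = 2² + 2 = 6; 6 ≥ 5 — holds
Fails at x = 0: LHS = 0² + 0 = 0; 0 ≥ 5 — FAILS
It is satisfied by some integers in the range but not all.

Answer: Sometimes true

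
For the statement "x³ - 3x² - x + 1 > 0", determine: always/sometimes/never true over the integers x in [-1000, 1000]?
Holds at x = 0: LHS = 0³ - 3·0² - 0 + 1 = 1; 1 > 0 — holds
Fails at x = 1: LHS = 1³ - 3·1² - 1 + 1 = -2; -2 > 0 — FAILS
It is satisfied by some integers in the range but not all.

Answer: Sometimes true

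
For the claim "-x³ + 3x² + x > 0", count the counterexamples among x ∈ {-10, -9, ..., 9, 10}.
Counterexamples in [-10, 10]: {0, 4, 5, 6, 7, 8, 9, 10}.

Counting them gives 8 values.

Answer: 8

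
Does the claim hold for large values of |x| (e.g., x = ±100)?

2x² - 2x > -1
x = 100: LHS = 2·100² - 2·100 = 19800; 19800 > -1 — holds
x = -100: LHS = 2·(-100)² - 2·(-100) = 20200; 20200 > -1 — holds

Answer: Yes, holds for both x = 100 and x = -100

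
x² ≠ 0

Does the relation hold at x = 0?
x = 0: LHS = 0² = 0; 0 ≠ 0 — FAILS

The relation fails at x = 0, so x = 0 is a counterexample.

Answer: No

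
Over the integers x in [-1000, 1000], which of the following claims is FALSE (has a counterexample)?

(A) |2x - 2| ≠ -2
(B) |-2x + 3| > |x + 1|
(A) An absolute value is never negative, so the left side is ≥ 0 for every x, while the right side is -2. Tightest case in [-1000, 1000] is x = 1:
x = 1: LHS = |2·1 - 2| = |0| = 0; 0 ≠ -2 — holds
Hence LHS − RHS is never 0, i.e. the two sides are never equal, so the relation holds for every integer in [-1000, 1000].

(B) x = 1: LHS = |-2·1 + 3| = |1| = 1, RHS = |1 + 1| = |2| = 2; 1 > 2 — FAILS

Only (B) has a counterexample.

Answer: B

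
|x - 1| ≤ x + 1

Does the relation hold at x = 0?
x = 0: LHS = |0 - 1| = |-1| = 1, RHS = 0 + 1 = 1; 1 ≤ 1 — holds

The relation is satisfied at x = 0.

Answer: Yes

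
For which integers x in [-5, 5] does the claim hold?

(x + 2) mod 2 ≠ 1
Holds for: {-4, -2, 0, 2, 4}
Fails for: {-5, -3, -1, 1, 3, 5}

Answer: {-4, -2, 0, 2, 4}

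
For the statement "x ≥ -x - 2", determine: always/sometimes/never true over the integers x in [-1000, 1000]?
Holds at x = 0: RHS = -0 - 2 = -2; 0 ≥ -2 — holds
Fails at x = -2: RHS = -(-2) - 2 = 0; -2 ≥ 0 — FAILS
It is satisfied by some integers in the range but not all.

Answer: Sometimes true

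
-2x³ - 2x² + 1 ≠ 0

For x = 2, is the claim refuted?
Substitute x = 2 into the relation:
x = 2: LHS = -2·2³ - 2·2² + 1 = -23; -23 ≠ 0 — holds

The relation holds at x = 2, so it is not a counterexample.

Answer: No, x = 2 is not a counterexample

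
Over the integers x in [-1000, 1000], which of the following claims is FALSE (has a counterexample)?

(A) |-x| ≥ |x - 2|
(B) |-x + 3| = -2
(A) x = 0: LHS = |-0| = |0| = 0, RHS = |0 - 2| = |-2| = 2; 0 ≥ 2 — FAILS
(B) x = 0: LHS = |-0 + 3| = |3| = 3; 3 = -2 — FAILS

Answer: Both A and B are false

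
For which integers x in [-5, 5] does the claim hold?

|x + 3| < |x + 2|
Holds for: {-5, -4, -3}
Fails for: {-2, -1, 0, 1, 2, 3, 4, 5}

Answer: {-5, -4, -3}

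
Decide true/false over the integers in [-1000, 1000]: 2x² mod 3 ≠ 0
The claim fails at x = 0:
x = 0: LHS = (2·0²) mod 3 = 0 mod 3 = 0; 0 ≠ 0 — FAILS

Because a single integer refutes it, the statement is false.

Answer: False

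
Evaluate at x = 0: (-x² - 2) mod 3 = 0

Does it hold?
x = 0: LHS = (-0² - 2) mod 3 = (-2) mod 3 = 1; 1 = 0 — FAILS

The relation fails at x = 0, so x = 0 is a counterexample.

Answer: No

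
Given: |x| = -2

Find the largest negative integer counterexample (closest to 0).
Testing negative integers from -1 downward:
x = -1: LHS = |-1| = 1; 1 = -2 — FAILS  ← closest negative counterexample to 0

Answer: x = -1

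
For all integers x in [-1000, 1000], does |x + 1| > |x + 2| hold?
The claim fails at x = 0:
x = 0: LHS = |0 + 1| = |1| = 1, RHS = |0 + 2| = |2| = 2; 1 > 2 — FAILS

Because a single integer refutes it, the statement is false.

Answer: False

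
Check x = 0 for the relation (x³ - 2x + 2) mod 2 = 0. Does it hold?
x = 0: LHS = (0³ - 2·0 + 2) mod 2 = 2 mod 2 = 0; 0 = 0 — holds

The relation is satisfied at x = 0.

Answer: Yes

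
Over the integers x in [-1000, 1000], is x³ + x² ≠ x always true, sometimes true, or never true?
Holds at x = 1: LHS = 1³ + 1² = 2; 2 ≠ 1 — holds
Fails at x = 0: LHS = 0³ + 0² = 0; 0 ≠ 0 — FAILS
It is satisfied by some integers in the range but not all.

Answer: Sometimes true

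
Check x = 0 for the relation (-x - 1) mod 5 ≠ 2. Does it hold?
x = 0: LHS = (-0 - 1) mod 5 = (-1) mod 5 = 4; 4 ≠ 2 — holds

The relation is satisfied at x = 0.

Answer: Yes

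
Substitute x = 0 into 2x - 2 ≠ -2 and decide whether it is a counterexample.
Substitute x = 0 into the relation:
x = 0: LHS = 2·0 - 2 = -2; -2 ≠ -2 — FAILS

Since the claim fails at x = 0, this value is a counterexample.

Answer: Yes, x = 0 is a counterexample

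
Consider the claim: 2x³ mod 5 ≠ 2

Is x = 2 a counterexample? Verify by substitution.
Substitute x = 2 into the relation:
x = 2: LHS = (2·2³) mod 5 = 16 mod 5 = 1; 1 ≠ 2 — holds

The claim holds here, so x = 2 is not a counterexample. (A counterexample exists elsewhere, e.g. x = 1.)

Answer: No, x = 2 is not a counterexample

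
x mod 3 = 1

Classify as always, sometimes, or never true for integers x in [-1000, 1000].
Holds at x = 1: LHS = 1 mod 3 = 1; 1 = 1 — holds
Fails at x = 0: LHS = 0 mod 3 = 0; 0 = 1 — FAILS
It is satisfied by some integers in the range but not all.

Answer: Sometimes true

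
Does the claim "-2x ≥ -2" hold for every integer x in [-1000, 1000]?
The claim fails at x = 2:
x = 2: LHS = -2·2 = -4; -4 ≥ -2 — FAILS

Because a single integer refutes it, the statement is false.

Answer: False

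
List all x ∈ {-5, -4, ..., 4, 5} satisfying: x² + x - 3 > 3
Holds for: {-5, -4, 3, 4, 5}
Fails for: {-3, -2, -1, 0, 1, 2}

Answer: {-5, -4, 3, 4, 5}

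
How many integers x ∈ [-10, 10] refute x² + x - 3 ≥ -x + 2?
Counterexamples in [-10, 10]: {-3, -2, -1, 0, 1}.

Counting them gives 5 values.

Answer: 5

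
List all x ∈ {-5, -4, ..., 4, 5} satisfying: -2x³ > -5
Holds for: {-5, -4, -3, -2, -1, 0, 1}
Fails for: {2, 3, 4, 5}

Answer: {-5, -4, -3, -2, -1, 0, 1}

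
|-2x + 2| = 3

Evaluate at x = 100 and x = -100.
x = 100: LHS = |-2·100 + 2| = |-198| = 198; 198 = 3 — FAILS
x = -100: LHS = |-2·(-100) + 2| = |202| = 202; 202 = 3 — FAILS

Answer: No, fails for both x = 100 and x = -100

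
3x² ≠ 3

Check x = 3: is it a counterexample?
Substitute x = 3 into the relation:
x = 3: LHS = 3·3² = 27; 27 ≠ 3 — holds

The claim holds here, so x = 3 is not a counterexample. (A counterexample exists elsewhere, e.g. x = 1.)

Answer: No, x = 3 is not a counterexample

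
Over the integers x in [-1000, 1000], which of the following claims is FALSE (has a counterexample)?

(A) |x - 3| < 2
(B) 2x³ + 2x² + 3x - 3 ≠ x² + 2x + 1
(A) x = 0: LHS = |0 - 3| = |-3| = 3; 3 < 2 — FAILS
(B) x = 1: LHS = 2·1³ + 2·1² + 3·1 - 3 = 4, RHS = 1² + 2·1 + 1 = 4; 4 ≠ 4 — FAILS

Answer: Both A and B are false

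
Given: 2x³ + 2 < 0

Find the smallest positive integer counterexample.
Testing positive integers:
x = 1: LHS = 2·1³ + 2 = 4; 4 < 0 — FAILS  ← smallest positive counterexample

Answer: x = 1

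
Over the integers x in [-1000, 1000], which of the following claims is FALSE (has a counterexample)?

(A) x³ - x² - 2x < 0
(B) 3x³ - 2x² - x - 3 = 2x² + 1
(A) x = 0: LHS = 0³ - 0² - 2·0 = 0; 0 < 0 — FAILS
(B) x = 0: LHS = 3·0³ - 2·0² - 0 - 3 = -3, RHS = 2·0² + 1 = 1; -3 = 1 — FAILS

Answer: Both A and B are false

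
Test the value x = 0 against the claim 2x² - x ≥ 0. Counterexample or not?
Substitute x = 0 into the relation:
x = 0: LHS = 2·0² - 0 = 0; 0 ≥ 0 — holds

The relation holds at x = 0, so it is not a counterexample.

Answer: No, x = 0 is not a counterexample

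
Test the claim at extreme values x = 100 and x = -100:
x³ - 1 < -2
x = 100: LHS = 100³ - 1 = 999999; 999999 < -2 — FAILS
x = -100: LHS = (-100)³ - 1 = -1000001; -1000001 < -2 — holds

Answer: Partially: fails for x = 100, holds for x = -100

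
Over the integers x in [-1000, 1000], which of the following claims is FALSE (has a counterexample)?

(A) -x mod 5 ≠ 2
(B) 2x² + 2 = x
(A) x = -2: LHS = (-(-2)) mod 5 = 2 mod 5 = 2; 2 ≠ 2 — FAILS
(B) x = 0: LHS = 2·0² + 2 = 2; 2 = 0 — FAILS

Answer: Both A and B are false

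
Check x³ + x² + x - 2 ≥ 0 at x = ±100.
x = 100: LHS = 100³ + 100² + 100 - 2 = 1010098; 1010098 ≥ 0 — holds
x = -100: LHS = (-100)³ + (-100)² + (-100) - 2 = -990102; -990102 ≥ 0 — FAILS

Answer: Partially: holds for x = 100, fails for x = -100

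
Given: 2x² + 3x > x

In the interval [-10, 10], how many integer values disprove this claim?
Counterexamples in [-10, 10]: {-1, 0}.

Counting them gives 2 values.

Answer: 2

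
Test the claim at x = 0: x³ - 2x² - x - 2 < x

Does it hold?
x = 0: LHS = 0³ - 2·0² - 0 - 2 = -2; -2 < 0 — holds

The relation is satisfied at x = 0.

Answer: Yes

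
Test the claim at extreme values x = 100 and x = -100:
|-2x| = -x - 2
x = 100: LHS = |-2·100| = |-200| = 200, RHS = -100 - 2 = -102; 200 = -102 — FAILS
x = -100: LHS = |-2·(-100)| = |200| = 200, RHS = -(-100) - 2 = 98; 200 = 98 — FAILS

Answer: No, fails for both x = 100 and x = -100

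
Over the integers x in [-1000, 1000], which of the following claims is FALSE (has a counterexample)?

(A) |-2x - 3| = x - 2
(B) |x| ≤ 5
(A) x = 0: LHS = |-2·0 - 3| = |-3| = 3, RHS = 0 - 2 = -2; 3 = -2 — FAILS
(B) x = 6: LHS = |6| = 6; 6 ≤ 5 — FAILS

Answer: Both A and B are false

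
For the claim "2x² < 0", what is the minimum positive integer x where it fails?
Testing positive integers:
x = 1: LHS = 2·1² = 2; 2 < 0 — FAILS  ← smallest positive counterexample

Answer: x = 1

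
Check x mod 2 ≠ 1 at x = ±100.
x = 100: LHS = 100 mod 2 = 0; 0 ≠ 1 — holds
x = -100: LHS = (-100) mod 2 = 0; 0 ≠ 1 — holds

Answer: Yes, holds for both x = 100 and x = -100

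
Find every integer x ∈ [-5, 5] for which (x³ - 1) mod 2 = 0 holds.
Holds for: {-5, -3, -1, 1, 3, 5}
Fails for: {-4, -2, 0, 2, 4}

Answer: {-5, -3, -1, 1, 3, 5}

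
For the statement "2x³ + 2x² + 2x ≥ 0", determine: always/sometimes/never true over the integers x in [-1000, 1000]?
Holds at x = 0: LHS = 2·0³ + 2·0² + 2·0 = 0; 0 ≥ 0 — holds
Fails at x = -1: LHS = 2·(-1)³ + 2·(-1)² + 2·(-1) = -2; -2 ≥ 0 — FAILS
It is satisfied by some integers in the range but not all.

Answer: Sometimes true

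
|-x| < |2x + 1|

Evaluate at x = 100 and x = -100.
x = 100: LHS = |-100| = 100, RHS = |2·100 + 1| = |201| = 201; 100 < 201 — holds
x = -100: LHS = |-(-100)| = |100| = 100, RHS = |2·(-100) + 1| = |-199| = 199; 100 < 199 — holds

Answer: Yes, holds for both x = 100 and x = -100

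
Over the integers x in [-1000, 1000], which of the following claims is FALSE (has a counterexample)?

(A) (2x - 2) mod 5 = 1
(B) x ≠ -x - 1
(A) x = 0: LHS = (2·0 - 2) mod 5 = (-2) mod 5 = 3; 3 = 1 — FAILS

(B) Track d = LHS − RHS over the integers in [-1000, 1000]. Equality would need d = 0, but d changes sign only between consecutive integers, jumping over 0:
x = -1: RHS = -(-1) - 1 = 0; -1 ≠ 0 — holds  (d = -1)
x = 0: RHS = -0 - 1 = -1; 0 ≠ -1 — holds  (d = 1)
Away from these crossings d keeps a constant sign, and checking every integer in [-1000, 1000] confirms d ≠ 0 throughout. Hence the two sides are never equal, so the relation holds for every integer in [-1000, 1000].

Only (A) has a counterexample.

Answer: A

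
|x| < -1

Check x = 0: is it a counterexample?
Substitute x = 0 into the relation:
x = 0: LHS = |0| = 0; 0 < -1 — FAILS

Since the claim fails at x = 0, this value is a counterexample.

Answer: Yes, x = 0 is a counterexample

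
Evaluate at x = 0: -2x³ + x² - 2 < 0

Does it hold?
x = 0: LHS = -2·0³ + 0² - 2 = -2; -2 < 0 — holds

The relation is satisfied at x = 0.

Answer: Yes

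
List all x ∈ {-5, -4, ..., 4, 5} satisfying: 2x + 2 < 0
Holds for: {-5, -4, -3, -2}
Fails for: {-1, 0, 1, 2, 3, 4, 5}

Answer: {-5, -4, -3, -2}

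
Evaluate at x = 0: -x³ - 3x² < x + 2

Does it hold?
x = 0: LHS = -0³ - 3·0² = 0, RHS = 0 + 2 = 2; 0 < 2 — holds

The relation is satisfied at x = 0.

Answer: Yes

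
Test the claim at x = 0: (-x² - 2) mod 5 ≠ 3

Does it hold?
x = 0: LHS = (-0² - 2) mod 5 = (-2) mod 5 = 3; 3 ≠ 3 — FAILS

The relation fails at x = 0, so x = 0 is a counterexample.

Answer: No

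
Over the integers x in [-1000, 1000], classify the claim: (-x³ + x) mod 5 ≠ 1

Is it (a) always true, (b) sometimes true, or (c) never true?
Holds at x = 0: LHS = (-0³ + 0) mod 5 = 0 mod 5 = 0; 0 ≠ 1 — holds
Fails at x = -2: LHS = (-(-2)³ + (-2)) mod 5 = 6 mod 5 = 1; 1 ≠ 1 — FAILS
It is satisfied by some integers in the range but not all.

Answer: Sometimes true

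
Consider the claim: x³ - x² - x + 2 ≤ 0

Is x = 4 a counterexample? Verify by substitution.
Substitute x = 4 into the relation:
x = 4: LHS = 4³ - 4² - 4 + 2 = 46; 46 ≤ 0 — FAILS

Since the claim fails at x = 4, this value is a counterexample.

Answer: Yes, x = 4 is a counterexample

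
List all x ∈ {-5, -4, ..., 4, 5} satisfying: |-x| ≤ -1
An absolute value is never negative, so the left side is ≥ 0 for every x, while the right side is -1. Tightest case in [-5, 5] is x = 0:
x = 0: LHS = |-0| = |0| = 0; 0 ≤ -1 — FAILS
Hence LHS − RHS is never zero or negative, i.e. LHS > RHS throughout, so the claimed relation (≤) fails for every integer in [-5, 5].

Answer: None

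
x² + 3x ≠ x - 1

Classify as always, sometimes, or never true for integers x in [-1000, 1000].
Holds at x = 0: LHS = 0² + 3·0 = 0, RHS = 0 - 1 = -1; 0 ≠ -1 — holds
Fails at x = -1: LHS = (-1)² + 3·(-1) = -2, RHS = (-1) - 1 = -2; -2 ≠ -2 — FAILS
It is satisfied by some integers in the range but not all.

Answer: Sometimes true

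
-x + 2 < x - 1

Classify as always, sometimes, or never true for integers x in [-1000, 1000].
Holds at x = 2: LHS = -2 + 2 = 0, RHS = 2 - 1 = 1; 0 < 1 — holds
Fails at x = 0: LHS = -0 + 2 = 2, RHS = 0 - 1 = -1; 2 < -1 — FAILS
It is satisfied by some integers in the range but not all.

Answer: Sometimes true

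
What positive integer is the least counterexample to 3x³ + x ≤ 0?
Testing positive integers:
x = 1: LHS = 3·1³ + 1 = 4; 4 ≤ 0 — FAILS  ← smallest positive counterexample

Answer: x = 1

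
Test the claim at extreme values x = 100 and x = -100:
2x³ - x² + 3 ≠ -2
x = 100: LHS = 2·100³ - 100² + 3 = 1990003; 1990003 ≠ -2 — holds
x = -100: LHS = 2·(-100)³ - (-100)² + 3 = -2009997; -2009997 ≠ -2 — holds

Answer: Yes, holds for both x = 100 and x = -100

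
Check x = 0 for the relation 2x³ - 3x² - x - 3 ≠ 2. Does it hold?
x = 0: LHS = 2·0³ - 3·0² - 0 - 3 = -3; -3 ≠ 2 — holds

The relation is satisfied at x = 0.

Answer: Yes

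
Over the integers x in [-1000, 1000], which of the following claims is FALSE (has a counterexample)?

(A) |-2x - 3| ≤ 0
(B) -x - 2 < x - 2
(A) x = 0: LHS = |-2·0 - 3| = |-3| = 3; 3 ≤ 0 — FAILS
(B) x = 0: LHS = -0 - 2 = -2, RHS = 0 - 2 = -2; -2 < -2 — FAILS

Answer: Both A and B are false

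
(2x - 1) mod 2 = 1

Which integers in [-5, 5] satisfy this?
For a polynomial with integer coefficients, its value mod 2 depends only on x mod 2, so it suffices to check one representative of each residue class, x = 0, 1:
x = 0: LHS = (2·0 - 1) mod 2 = (-1) mod 2 = 1; 1 = 1 — holds
x = 1: LHS = (2·1 - 1) mod 2 = 1 mod 2 = 1; 1 = 1 — holds
The relation holds in every residue class, so the relation holds for every integer in [-5, 5].

Answer: All integers in [-5, 5]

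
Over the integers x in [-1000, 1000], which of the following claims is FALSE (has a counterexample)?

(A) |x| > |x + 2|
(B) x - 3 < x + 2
(A) x = 0: LHS = |0| = 0, RHS = |0 + 2| = |2| = 2; 0 > 2 — FAILS

(B) Over all integers in [-1000, 1000], LHS − RHS is largest at x = 0, where it equals -5:
x = 0: LHS = 0 - 3 = -3, RHS = 0 + 2 = 2; -3 < 2 — holds
At the ends of the range:
x = -1000: LHS = (-1000) - 3 = -1003, RHS = (-1000) + 2 = -998; -1003 < -998 — holds
x = 1000: LHS = 1000 - 3 = 997, RHS = 1000 + 2 = 1002; 997 < 1002 — holds
Hence LHS − RHS is never zero or positive, i.e. LHS < RHS throughout, so the relation holds for every integer in [-1000, 1000].

Only (A) has a counterexample.

Answer: A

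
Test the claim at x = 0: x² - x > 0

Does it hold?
x = 0: LHS = 0² - 0 = 0; 0 > 0 — FAILS

The relation fails at x = 0, so x = 0 is a counterexample.

Answer: No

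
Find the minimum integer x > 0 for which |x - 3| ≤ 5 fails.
Testing positive integers:
(x = 1 through x = 3 all satisfy the relation; showing from x = 4.)
x = 4: LHS = |4 - 3| = |1| = 1; 1 ≤ 5 — holds
x = 5: LHS = |5 - 3| = |2| = 2; 2 ≤ 5 — holds
x = 6: LHS = |6 - 3| = |3| = 3; 3 ≤ 5 — holds
x = 7: LHS = |7 - 3| = |4| = 4; 4 ≤ 5 — holds
x = 8: LHS = |8 - 3| = |5| = 5; 5 ≤ 5 — holds
x = 9: LHS = |9 - 3| = |6| = 6; 6 ≤ 5 — FAILS  ← smallest positive counterexample

Answer: x = 9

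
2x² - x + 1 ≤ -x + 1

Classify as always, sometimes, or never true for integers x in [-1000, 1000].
Holds at x = 0: LHS = 2·0² - 0 + 1 = 1, RHS = -0 + 1 = 1; 1 ≤ 1 — holds
Fails at x = 1: LHS = 2·1² - 1 + 1 = 2, RHS = -1 + 1 = 0; 2 ≤ 0 — FAILS
It is satisfied by some integers in the range but not all.

Answer: Sometimes true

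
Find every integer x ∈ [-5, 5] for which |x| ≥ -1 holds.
An absolute value is never negative, so the left side is ≥ 0 for every x, while the right side is -1. Tightest case in [-5, 5] is x = 0:
x = 0: LHS = |0| = 0; 0 ≥ -1 — holds
Hence LHS − RHS is never negative, i.e. LHS ≥ RHS throughout, so the relation holds for every integer in [-5, 5].

Answer: All integers in [-5, 5]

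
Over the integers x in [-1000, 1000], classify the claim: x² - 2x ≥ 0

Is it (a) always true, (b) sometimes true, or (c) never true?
Holds at x = 0: LHS = 0² - 2·0 = 0; 0 ≥ 0 — holds
Fails at x = 1: LHS = 1² - 2·1 = -1; -1 ≥ 0 — FAILS
It is satisfied by some integers in the range but not all.

Answer: Sometimes true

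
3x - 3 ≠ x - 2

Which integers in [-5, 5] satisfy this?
Track d = LHS − RHS over the integers in [-5, 5]. Equality would need d = 0, but d changes sign only between consecutive integers, jumping over 0:
x = 0: LHS = 3·0 - 3 = -3, RHS = 0 - 2 = -2; -3 ≠ -2 — holds  (d = -1)
x = 1: LHS = 3·1 - 3 = 0, RHS = 1 - 2 = -1; 0 ≠ -1 — holds  (d = 1)
Away from these crossings d keeps a constant sign, and checking every integer in [-5, 5] confirms d ≠ 0 throughout. Hence the two sides are never equal, so the relation holds for every integer in [-5, 5].

Answer: All integers in [-5, 5]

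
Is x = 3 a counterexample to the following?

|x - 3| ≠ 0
Substitute x = 3 into the relation:
x = 3: LHS = |3 - 3| = |0| = 0; 0 ≠ 0 — FAILS

Since the claim fails at x = 3, this value is a counterexample.

Answer: Yes, x = 3 is a counterexample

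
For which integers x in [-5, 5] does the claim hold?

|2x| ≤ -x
Holds for: {0}
Fails for: {-5, -4, -3, -2, -1, 1, 2, 3, 4, 5}

Answer: {0}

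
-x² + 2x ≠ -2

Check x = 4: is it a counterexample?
Substitute x = 4 into the relation:
x = 4: LHS = -4² + 2·4 = -8; -8 ≠ -2 — holds

The relation holds at x = 4, so it is not a counterexample.

Answer: No, x = 4 is not a counterexample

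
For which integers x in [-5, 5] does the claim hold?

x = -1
Holds for: {-1}
Fails for: {-5, -4, -3, -2, 0, 1, 2, 3, 4, 5}

Answer: {-1}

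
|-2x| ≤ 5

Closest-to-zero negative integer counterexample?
Testing negative integers from -1 downward:
x = -1: LHS = |-2·(-1)| = |2| = 2; 2 ≤ 5 — holds
x = -2: LHS = |-2·(-2)| = |4| = 4; 4 ≤ 5 — holds
x = -3: LHS = |-2·(-3)| = |6| = 6; 6 ≤ 5 — FAILS  ← closest negative counterexample to 0

Answer: x = -3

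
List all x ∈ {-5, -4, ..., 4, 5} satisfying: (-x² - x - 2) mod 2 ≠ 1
For a polynomial with integer coefficients, its value mod 2 depends only on x mod 2, so it suffices to check one representative of each residue class, x = 0, 1:
x = 0: LHS = (-0² - 0 - 2) mod 2 = (-2) mod 2 = 0; 0 ≠ 1 — holds
x = 1: LHS = (-1² - 1 - 2) mod 2 = (-4) mod 2 = 0; 0 ≠ 1 — holds
The relation holds in every residue class, so the relation holds for every integer in [-5, 5].

Answer: All integers in [-5, 5]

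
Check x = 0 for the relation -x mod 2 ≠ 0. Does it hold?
x = 0: LHS = (-0) mod 2 = 0 mod 2 = 0; 0 ≠ 0 — FAILS

The relation fails at x = 0, so x = 0 is a counterexample.

Answer: No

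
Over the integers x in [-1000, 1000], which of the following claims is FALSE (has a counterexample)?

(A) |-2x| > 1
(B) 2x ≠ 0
(A) x = 0: LHS = |-2·0| = |0| = 0; 0 > 1 — FAILS
(B) x = 0: LHS = 2·0 = 0; 0 ≠ 0 — FAILS

Answer: Both A and B are false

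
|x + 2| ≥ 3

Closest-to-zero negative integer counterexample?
Testing negative integers from -1 downward:
x = -1: LHS = |(-1) + 2| = |1| = 1; 1 ≥ 3 — FAILS  ← closest negative counterexample to 0

Answer: x = -1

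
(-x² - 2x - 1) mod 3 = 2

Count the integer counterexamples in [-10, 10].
Counterexamples in [-10, 10]: {-10, -7, -4, -1, 2, 5, 8}.

Counting them gives 7 values.

Answer: 7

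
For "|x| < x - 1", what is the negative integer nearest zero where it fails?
Testing negative integers from -1 downward:
x = -1: LHS = |-1| = 1, RHS = (-1) - 1 = -2; 1 < -2 — FAILS  ← closest negative counterexample to 0

Answer: x = -1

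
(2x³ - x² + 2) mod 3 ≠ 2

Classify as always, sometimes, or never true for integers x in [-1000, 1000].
Holds at x = 1: LHS = (2·1³ - 1² + 2) mod 3 = 3 mod 3 = 0; 0 ≠ 2 — holds
Fails at x = 0: LHS = (2·0³ - 0² + 2) mod 3 = 2 mod 3 = 2; 2 ≠ 2 — FAILS
It is satisfied by some integers in the range but not all.

Answer: Sometimes true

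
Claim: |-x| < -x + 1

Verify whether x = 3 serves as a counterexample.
Substitute x = 3 into the relation:
x = 3: LHS = |-3| = 3, RHS = -3 + 1 = -2; 3 < -2 — FAILS

Since the claim fails at x = 3, this value is a counterexample.

Answer: Yes, x = 3 is a counterexample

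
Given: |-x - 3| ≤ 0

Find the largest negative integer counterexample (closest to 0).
Testing negative integers from -1 downward:
x = -1: LHS = |-(-1) - 3| = |-2| = 2; 2 ≤ 0 — FAILS  ← closest negative counterexample to 0

Answer: x = -1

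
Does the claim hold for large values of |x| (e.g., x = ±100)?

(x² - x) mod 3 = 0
x = 100: LHS = (100² - 100) mod 3 = 9900 mod 3 = 0; 0 = 0 — holds
x = -100: LHS = ((-100)² - (-100)) mod 3 = 10100 mod 3 = 2; 2 = 0 — FAILS

Answer: Partially: holds for x = 100, fails for x = -100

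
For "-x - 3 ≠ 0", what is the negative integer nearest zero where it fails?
Testing negative integers from -1 downward:
x = -1: LHS = -(-1) - 3 = -2; -2 ≠ 0 — holds
x = -2: LHS = -(-2) - 3 = -1; -1 ≠ 0 — holds
x = -3: LHS = -(-3) - 3 = 0; 0 ≠ 0 — FAILS  ← closest negative counterexample to 0

Answer: x = -3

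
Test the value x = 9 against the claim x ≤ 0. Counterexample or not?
Substitute x = 9 into the relation:
x = 9: 9 ≤ 0 — FAILS

Since the claim fails at x = 9, this value is a counterexample.

Answer: Yes, x = 9 is a counterexample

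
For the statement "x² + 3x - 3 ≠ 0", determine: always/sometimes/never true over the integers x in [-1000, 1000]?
Track d = LHS − RHS over the integers in [-1000, 1000]. Equality would need d = 0, but d changes sign only between consecutive integers, jumping over 0:
x = -4: LHS = (-4)² + 3·(-4) - 3 = 1; 1 ≠ 0 — holds  (d = 1)
x = -3: LHS = (-3)² + 3·(-3) - 3 = -3; -3 ≠ 0 — holds  (d = -3)
x = 0: LHS = 0² + 3·0 - 3 = -3; -3 ≠ 0 — holds  (d = -3)
x = 1: LHS = 1² + 3·1 - 3 = 1; 1 ≠ 0 — holds  (d = 1)
Away from these crossings d keeps a constant sign, and checking every integer in [-1000, 1000] confirms d ≠ 0 throughout. Hence the two sides are never equal, so the relation holds for every integer in [-1000, 1000].

No counterexample exists.

Answer: Always true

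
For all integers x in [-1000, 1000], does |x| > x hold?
The claim fails at x = 0:
x = 0: LHS = |0| = 0; 0 > 0 — FAILS

Because a single integer refutes it, the statement is false.

Answer: False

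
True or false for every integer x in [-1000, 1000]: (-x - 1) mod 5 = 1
The claim fails at x = 0:
x = 0: LHS = (-0 - 1) mod 5 = (-1) mod 5 = 4; 4 = 1 — FAILS

Because a single integer refutes it, the statement is false.

Answer: False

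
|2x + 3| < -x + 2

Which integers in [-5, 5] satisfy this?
Holds for: {-4, -3, -2, -1}
Fails for: {-5, 0, 1, 2, 3, 4, 5}

Answer: {-4, -3, -2, -1}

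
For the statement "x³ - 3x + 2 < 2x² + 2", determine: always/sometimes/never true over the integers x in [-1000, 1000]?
Holds at x = 1: LHS = 1³ - 3·1 + 2 = 0, RHS = 2·1² + 2 = 4; 0 < 4 — holds
Fails at x = 0: LHS = 0³ - 3·0 + 2 = 2, RHS = 2·0² + 2 = 2; 2 < 2 — FAILS
It is satisfied by some integers in the range but not all.

Answer: Sometimes true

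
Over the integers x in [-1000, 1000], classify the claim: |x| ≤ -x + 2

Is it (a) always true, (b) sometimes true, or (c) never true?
Holds at x = 0: LHS = |0| = 0, RHS = -0 + 2 = 2; 0 ≤ 2 — holds
Fails at x = 2: LHS = |2| = 2, RHS = -2 + 2 = 0; 2 ≤ 0 — FAILS
It is satisfied by some integers in the range but not all.

Answer: Sometimes true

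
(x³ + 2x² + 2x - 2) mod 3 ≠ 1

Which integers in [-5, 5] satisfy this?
Holds for: {-5, -4, -2, -1, 1, 2, 4, 5}
Fails for: {-3, 0, 3}

Answer: {-5, -4, -2, -1, 1, 2, 4, 5}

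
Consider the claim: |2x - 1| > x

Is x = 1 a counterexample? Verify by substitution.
Substitute x = 1 into the relation:
x = 1: LHS = |2·1 - 1| = |1| = 1; 1 > 1 — FAILS

Since the claim fails at x = 1, this value is a counterexample.

Answer: Yes, x = 1 is a counterexample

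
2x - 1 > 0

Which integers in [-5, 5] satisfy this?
Holds for: {1, 2, 3, 4, 5}
Fails for: {-5, -4, -3, -2, -1, 0}

Answer: {1, 2, 3, 4, 5}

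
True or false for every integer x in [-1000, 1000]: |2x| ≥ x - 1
Over all integers in [-1000, 1000], LHS − RHS is smallest at x = 0, where it equals 1:
x = 0: LHS = |2·0| = |0| = 0, RHS = 0 - 1 = -1; 0 ≥ -1 — holds
At the ends of the range:
x = -1000: LHS = |2·(-1000)| = |-2000| = 2000, RHS = (-1000) - 1 = -1001; 2000 ≥ -1001 — holds
x = 1000: LHS = |2·1000| = |2000| = 2000, RHS = 1000 - 1 = 999; 2000 ≥ 999 — holds
Hence LHS − RHS is never negative, i.e. LHS ≥ RHS throughout, so the relation holds for every integer in [-1000, 1000].

No counterexample exists.

Answer: True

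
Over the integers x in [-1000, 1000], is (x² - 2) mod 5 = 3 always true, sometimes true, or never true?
Holds at x = 0: LHS = (0² - 2) mod 5 = (-2) mod 5 = 3; 3 = 3 — holds
Fails at x = 1: LHS = (1² - 2) mod 5 = (-1) mod 5 = 4; 4 = 3 — FAILS
It is satisfied by some integers in the range but not all.

Answer: Sometimes true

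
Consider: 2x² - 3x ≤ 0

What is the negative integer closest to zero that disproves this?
Testing negative integers from -1 downward:
x = -1: LHS = 2·(-1)² - 3·(-1) = 5; 5 ≤ 0 — FAILS  ← closest negative counterexample to 0

Answer: x = -1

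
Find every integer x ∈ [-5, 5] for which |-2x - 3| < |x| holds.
Holds for: {-2}
Fails for: {-5, -4, -3, -1, 0, 1, 2, 3, 4, 5}

Answer: {-2}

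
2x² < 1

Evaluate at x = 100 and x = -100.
x = 100: LHS = 2·100² = 20000; 20000 < 1 — FAILS
x = -100: LHS = 2·(-100)² = 20000; 20000 < 1 — FAILS

Answer: No, fails for both x = 100 and x = -100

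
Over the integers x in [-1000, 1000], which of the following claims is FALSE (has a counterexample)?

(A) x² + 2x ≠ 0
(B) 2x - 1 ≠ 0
(A) x = 0: LHS = 0² + 2·0 = 0; 0 ≠ 0 — FAILS

(B) Track d = LHS − RHS over the integers in [-1000, 1000]. Equality would need d = 0, but d changes sign only between consecutive integers, jumping over 0:
x = 0: LHS = 2·0 - 1 = -1; -1 ≠ 0 — holds  (d = -1)
x = 1: LHS = 2·1 - 1 = 1; 1 ≠ 0 — holds  (d = 1)
Away from these crossings d keeps a constant sign, and checking every integer in [-1000, 1000] confirms d ≠ 0 throughout. Hence the two sides are never equal, so the relation holds for every integer in [-1000, 1000].

Only (A) has a counterexample.

Answer: A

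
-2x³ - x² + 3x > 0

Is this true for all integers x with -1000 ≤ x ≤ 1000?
The claim fails at x = 0:
x = 0: LHS = -2·0³ - 0² + 3·0 = 0; 0 > 0 — FAILS

Because a single integer refutes it, the statement is false.

Answer: False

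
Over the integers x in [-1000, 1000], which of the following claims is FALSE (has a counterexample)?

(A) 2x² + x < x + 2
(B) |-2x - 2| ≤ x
(A) x = 1: LHS = 2·1² + 1 = 3, RHS = 1 + 2 = 3; 3 < 3 — FAILS
(B) x = 0: LHS = |-2·0 - 2| = |-2| = 2; 2 ≤ 0 — FAILS

Answer: Both A and B are false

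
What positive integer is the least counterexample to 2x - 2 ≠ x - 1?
Testing positive integers:
x = 1: LHS = 2·1 - 2 = 0, RHS = 1 - 1 = 0; 0 ≠ 0 — FAILS  ← smallest positive counterexample

Answer: x = 1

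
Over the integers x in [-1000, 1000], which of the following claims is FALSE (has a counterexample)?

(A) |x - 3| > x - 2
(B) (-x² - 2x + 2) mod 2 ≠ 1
(A) x = 3: LHS = |3 - 3| = |0| = 0, RHS = 3 - 2 = 1; 0 > 1 — FAILS
(B) x = 1: LHS = (-1² - 2·1 + 2) mod 2 = (-1) mod 2 = 1; 1 ≠ 1 — FAILS

Answer: Both A and B are false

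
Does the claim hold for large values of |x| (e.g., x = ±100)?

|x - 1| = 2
x = 100: LHS = |100 - 1| = |99| = 99; 99 = 2 — FAILS
x = -100: LHS = |(-100) - 1| = |-101| = 101; 101 = 2 — FAILS

Answer: No, fails for both x = 100 and x = -100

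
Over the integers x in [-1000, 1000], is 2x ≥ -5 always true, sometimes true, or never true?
Holds at x = 0: LHS = 2·0 = 0; 0 ≥ -5 — holds
Fails at x = -3: LHS = 2·(-3) = -6; -6 ≥ -5 — FAILS
It is satisfied by some integers in the range but not all.

Answer: Sometimes true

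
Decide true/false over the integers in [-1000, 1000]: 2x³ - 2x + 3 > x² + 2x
The claim fails at x = 1:
x = 1: LHS = 2·1³ - 2·1 + 3 = 3, RHS = 1² + 2·1 = 3; 3 > 3 — FAILS

Because a single integer refutes it, the statement is false.

Answer: False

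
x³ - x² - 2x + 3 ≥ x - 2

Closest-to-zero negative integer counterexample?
Testing negative integers from -1 downward:
x = -1: LHS = (-1)³ - (-1)² - 2·(-1) + 3 = 3, RHS = (-1) - 2 = -3; 3 ≥ -3 — holds
x = -2: LHS = (-2)³ - (-2)² - 2·(-2) + 3 = -5, RHS = (-2) - 2 = -4; -5 ≥ -4 — FAILS  ← closest negative counterexample to 0

Answer: x = -2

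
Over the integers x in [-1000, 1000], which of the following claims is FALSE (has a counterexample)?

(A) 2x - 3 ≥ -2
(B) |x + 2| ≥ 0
(A) x = 0: LHS = 2·0 - 3 = -3; -3 ≥ -2 — FAILS

(B) An absolute value is never negative, so the left side is ≥ 0 for every x, while the right side is 0. Tightest case in [-1000, 1000] is x = -2:
x = -2: LHS = |(-2) + 2| = |0| = 0; 0 ≥ 0 — holds
Hence LHS − RHS is never negative, i.e. LHS ≥ RHS throughout, so the relation holds for every integer in [-1000, 1000].

Only (A) has a counterexample.

Answer: A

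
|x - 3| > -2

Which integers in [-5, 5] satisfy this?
An absolute value is never negative, so the left side is ≥ 0 for every x, while the right side is -2. Tightest case in [-5, 5] is x = 3:
x = 3: LHS = |3 - 3| = |0| = 0; 0 > -2 — holds
Hence LHS − RHS is never zero or negative, i.e. LHS > RHS throughout, so the relation holds for every integer in [-5, 5].

Answer: All integers in [-5, 5]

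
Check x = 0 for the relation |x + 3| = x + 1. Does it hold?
x = 0: LHS = |0 + 3| = |3| = 3, RHS = 0 + 1 = 1; 3 = 1 — FAILS

The relation fails at x = 0, so x = 0 is a counterexample.

Answer: No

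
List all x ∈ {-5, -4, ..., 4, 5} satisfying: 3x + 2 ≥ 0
Holds for: {0, 1, 2, 3, 4, 5}
Fails for: {-5, -4, -3, -2, -1}

Answer: {0, 1, 2, 3, 4, 5}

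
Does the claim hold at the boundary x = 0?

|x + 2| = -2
x = 0: LHS = |0 + 2| = |2| = 2; 2 = -2 — FAILS

The relation fails at x = 0, so x = 0 is a counterexample.

Answer: No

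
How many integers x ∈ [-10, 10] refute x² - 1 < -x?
Counterexamples in [-10, 10]: {-10, -9, -8, -7, -6, -5, -4, -3, -2, 1, 2, 3, 4, 5, 6, 7, 8, 9, 10}.

Counting them gives 19 values.

Answer: 19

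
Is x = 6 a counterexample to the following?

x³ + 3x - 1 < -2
Substitute x = 6 into the relation:
x = 6: LHS = 6³ + 3·6 - 1 = 233; 233 < -2 — FAILS

Since the claim fails at x = 6, this value is a counterexample.

Answer: Yes, x = 6 is a counterexample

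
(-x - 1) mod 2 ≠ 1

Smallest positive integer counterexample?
Testing positive integers:
x = 1: LHS = (-1 - 1) mod 2 = (-2) mod 2 = 0; 0 ≠ 1 — holds
x = 2: LHS = (-2 - 1) mod 2 = (-3) mod 2 = 1; 1 ≠ 1 — FAILS  ← smallest positive counterexample

Answer: x = 2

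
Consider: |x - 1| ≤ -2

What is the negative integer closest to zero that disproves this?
Testing negative integers from -1 downward:
x = -1: LHS = |(-1) - 1| = |-2| = 2; 2 ≤ -2 — FAILS  ← closest negative counterexample to 0

Answer: x = -1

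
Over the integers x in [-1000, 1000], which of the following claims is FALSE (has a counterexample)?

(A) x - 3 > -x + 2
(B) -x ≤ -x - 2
(A) x = 0: LHS = 0 - 3 = -3, RHS = -0 + 2 = 2; -3 > 2 — FAILS
(B) x = 0: LHS = -0 = 0, RHS = -0 - 2 = -2; 0 ≤ -2 — FAILS

Answer: Both A and B are false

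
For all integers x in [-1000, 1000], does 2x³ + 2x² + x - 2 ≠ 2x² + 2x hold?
Track d = LHS − RHS over the integers in [-1000, 1000]. Equality would need d = 0, but d changes sign only between consecutive integers, jumping over 0:
x = 1: LHS = 2·1³ + 2·1² + 1 - 2 = 3, RHS = 2·1² + 2·1 = 4; 3 ≠ 4 — holds  (d = -1)
x = 2: LHS = 2·2³ + 2·2² + 2 - 2 = 24, RHS = 2·2² + 2·2 = 12; 24 ≠ 12 — holds  (d = 12)
Away from these crossings d keeps a constant sign, and checking every integer in [-1000, 1000] confirms d ≠ 0 throughout. Hence the two sides are never equal, so the relation holds for every integer in [-1000, 1000].

No counterexample exists.

Answer: True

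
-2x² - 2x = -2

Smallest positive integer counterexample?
Testing positive integers:
x = 1: LHS = -2·1² - 2·1 = -4; -4 = -2 — FAILS  ← smallest positive counterexample

Answer: x = 1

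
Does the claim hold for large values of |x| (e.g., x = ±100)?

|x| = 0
x = 100: LHS = |100| = 100; 100 = 0 — FAILS
x = -100: LHS = |-100| = 100; 100 = 0 — FAILS

Answer: No, fails for both x = 100 and x = -100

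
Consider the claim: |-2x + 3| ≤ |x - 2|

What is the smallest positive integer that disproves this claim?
Testing positive integers:
x = 1: LHS = |-2·1 + 3| = |1| = 1, RHS = |1 - 2| = |-1| = 1; 1 ≤ 1 — holds
x = 2: LHS = |-2·2 + 3| = |-1| = 1, RHS = |2 - 2| = |0| = 0; 1 ≤ 0 — FAILS  ← smallest positive counterexample

Answer: x = 2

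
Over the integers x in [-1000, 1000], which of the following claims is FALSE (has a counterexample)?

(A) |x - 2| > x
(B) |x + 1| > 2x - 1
(A) x = 1: LHS = |1 - 2| = |-1| = 1; 1 > 1 — FAILS
(B) x = 2: LHS = |2 + 1| = |3| = 3, RHS = 2·2 - 1 = 3; 3 > 3 — FAILS

Answer: Both A and B are false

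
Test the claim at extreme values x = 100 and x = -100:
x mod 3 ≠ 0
x = 100: LHS = 100 mod 3 = 1; 1 ≠ 0 — holds
x = -100: LHS = (-100) mod 3 = 2; 2 ≠ 0 — holds

Answer: Yes, holds for both x = 100 and x = -100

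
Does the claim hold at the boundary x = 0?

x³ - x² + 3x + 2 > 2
x = 0: LHS = 0³ - 0² + 3·0 + 2 = 2; 2 > 2 — FAILS

The relation fails at x = 0, so x = 0 is a counterexample.

Answer: No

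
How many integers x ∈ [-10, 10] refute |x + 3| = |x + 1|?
Counterexamples in [-10, 10]: {-10, -9, -8, -7, -6, -5, -4, -3, -1, 0, 1, 2, 3, 4, 5, 6, 7, 8, 9, 10}.

Counting them gives 20 values.

Answer: 20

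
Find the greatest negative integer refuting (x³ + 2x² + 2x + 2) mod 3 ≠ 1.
Testing negative integers from -1 downward:
x = -1: LHS = ((-1)³ + 2·(-1)² + 2·(-1) + 2) mod 3 = 1 mod 3 = 1; 1 ≠ 1 — FAILS  ← closest negative counterexample to 0

Answer: x = -1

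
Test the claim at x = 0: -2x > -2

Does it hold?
x = 0: LHS = -2·0 = 0; 0 > -2 — holds

The relation is satisfied at x = 0.

Answer: Yes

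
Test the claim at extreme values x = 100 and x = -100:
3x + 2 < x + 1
x = 100: LHS = 3·100 + 2 = 302, RHS = 100 + 1 = 101; 302 < 101 — FAILS
x = -100: LHS = 3·(-100) + 2 = -298, RHS = (-100) + 1 = -99; -298 < -99 — holds

Answer: Partially: fails for x = 100, holds for x = -100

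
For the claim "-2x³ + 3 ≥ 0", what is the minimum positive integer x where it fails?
Testing positive integers:
x = 1: LHS = -2·1³ + 3 = 1; 1 ≥ 0 — holds
x = 2: LHS = -2·2³ + 3 = -13; -13 ≥ 0 — FAILS  ← smallest positive counterexample

Answer: x = 2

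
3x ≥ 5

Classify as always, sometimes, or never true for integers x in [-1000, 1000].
Holds at x = 2: LHS = 3·2 = 6; 6 ≥ 5 — holds
Fails at x = 0: LHS = 3·0 = 0; 0 ≥ 5 — FAILS
It is satisfied by some integers in the range but not all.

Answer: Sometimes true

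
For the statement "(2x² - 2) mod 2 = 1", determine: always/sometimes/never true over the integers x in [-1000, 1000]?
For a polynomial with integer coefficients, its value mod 2 depends only on x mod 2, so it suffices to check one representative of each residue class, x = 0, 1:
x = 0: LHS = (2·0² - 2) mod 2 = (-2) mod 2 = 0; 0 = 1 — FAILS
x = 1: LHS = (2·1² - 2) mod 2 = 0 mod 2 = 0; 0 = 1 — FAILS
The relation fails in every residue class, so the claimed relation (=) fails for every integer in [-1000, 1000].

No integer in the range satisfies it.

Answer: Never true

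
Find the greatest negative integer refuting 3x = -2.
Testing negative integers from -1 downward:
x = -1: LHS = 3·(-1) = -3; -3 = -2 — FAILS  ← closest negative counterexample to 0

Answer: x = -1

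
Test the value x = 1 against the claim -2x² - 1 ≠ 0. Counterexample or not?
Substitute x = 1 into the relation:
x = 1: LHS = -2·1² - 1 = -3; -3 ≠ 0 — holds

The relation holds at x = 1, so it is not a counterexample.

Answer: No, x = 1 is not a counterexample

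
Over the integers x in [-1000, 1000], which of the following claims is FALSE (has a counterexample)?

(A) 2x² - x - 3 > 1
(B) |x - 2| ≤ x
(A) x = 0: LHS = 2·0² - 0 - 3 = -3; -3 > 1 — FAILS
(B) x = 0: LHS = |0 - 2| = |-2| = 2; 2 ≤ 0 — FAILS

Answer: Both A and B are false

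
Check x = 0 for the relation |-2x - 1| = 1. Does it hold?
x = 0: LHS = |-2·0 - 1| = |-1| = 1; 1 = 1 — holds

The relation is satisfied at x = 0.

Answer: Yes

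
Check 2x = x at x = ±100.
x = 100: LHS = 2·100 = 200; 200 = 100 — FAILS
x = -100: LHS = 2·(-100) = -200; -200 = -100 — FAILS

Answer: No, fails for both x = 100 and x = -100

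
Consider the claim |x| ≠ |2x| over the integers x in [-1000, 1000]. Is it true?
The claim fails at x = 0:
x = 0: LHS = |0| = 0, RHS = |2·0| = |0| = 0; 0 ≠ 0 — FAILS

Because a single integer refutes it, the statement is false.

Answer: False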